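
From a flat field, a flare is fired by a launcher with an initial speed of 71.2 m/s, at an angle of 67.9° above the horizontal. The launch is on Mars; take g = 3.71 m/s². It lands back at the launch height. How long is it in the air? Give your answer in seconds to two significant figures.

36 s

Resolve: vₓ = 71.20 cos 67.9° = 26.79 m/s and v_y0 = 71.20 sin 67.9° = 65.97 m/s.
It returns to y = 0 when t = 2 v_y0 / g = 2(65.97)/3.71 = 35.56 s.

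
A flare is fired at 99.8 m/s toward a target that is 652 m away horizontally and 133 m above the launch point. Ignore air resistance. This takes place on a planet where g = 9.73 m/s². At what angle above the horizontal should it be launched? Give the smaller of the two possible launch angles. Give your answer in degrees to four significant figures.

Trajectory: y = x tanθ − g x² (1 + tan²θ)/(2v₀²). With x = 652, y = 133, v₀ = 99.8, g = 9.73:
207.6 tan²θ − 652 tanθ + (340.6) = 0.
tanθ = [652 ± √(652² − 4 × 207.6 × (340.6))] / (2 × 207.6) = (652 ± 377.1) / 415.3, giving tanθ = 0.6620 or 2.478.
θ = 33.51° or 68.02°; the smaller is 33.51°.

33.51°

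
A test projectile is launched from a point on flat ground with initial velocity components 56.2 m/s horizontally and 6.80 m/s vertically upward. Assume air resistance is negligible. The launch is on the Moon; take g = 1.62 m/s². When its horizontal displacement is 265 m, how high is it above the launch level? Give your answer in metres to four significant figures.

At x = 265 m, t = x/vₓ = 265/56.20 = 4.715 s.
Height: y = v_y0 t − ½ g t² = 6.800 × 4.715 − 0.8100 × 4.715² = 32.06 − 18.01 = 14.05 m.

14.05 m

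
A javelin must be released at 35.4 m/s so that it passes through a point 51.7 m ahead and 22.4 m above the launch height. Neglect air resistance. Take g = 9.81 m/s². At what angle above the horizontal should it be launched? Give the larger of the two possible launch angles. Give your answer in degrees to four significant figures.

Trajectory: y = x tanθ − g x² (1 + tan²θ)/(2v₀²). With x = 51.7, y = 22.4, v₀ = 35.4, g = 9.81:
10.46 tan²θ − 51.7 tanθ + (32.86) = 0.
tanθ = [51.7 ± √(51.7² − 4 × 10.46 × (32.86))] / (2 × 10.46) = (51.7 ± 36.02) / 20.92, giving tanθ = 0.7492 or 4.192.
θ = 36.84° or 76.58°; the larger is 76.58°.

76.58°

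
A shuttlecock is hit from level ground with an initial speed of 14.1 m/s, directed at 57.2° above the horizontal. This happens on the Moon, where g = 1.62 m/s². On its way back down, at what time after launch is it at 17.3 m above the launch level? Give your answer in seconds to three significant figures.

13.0 s

Resolve: vₓ = 14.10 cos 57.2° = 7.638 m/s and v_y0 = 14.10 sin 57.2° = 11.85 m/s.
Require v_y0 t − ½ g t² = 17.3, i.e. 0.8100 t² − 11.85 t + 17.3 = 0.
t = [11.85 ± √(11.85² − 2·1.62·17.3)] / 1.62 = (11.85 ± 9.188) / 1.62, so t = 1.644 s or t = 12.99 s.
The descending-branch root is 12.99 s.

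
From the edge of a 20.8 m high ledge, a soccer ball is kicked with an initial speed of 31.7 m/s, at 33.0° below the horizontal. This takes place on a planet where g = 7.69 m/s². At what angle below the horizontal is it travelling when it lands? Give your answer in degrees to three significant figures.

Resolve: vₓ = 31.70 cos 33.0° = 26.59 m/s and v_y0 = −17.27 m/s (downward).
Vertical motion (up positive, ground at y = 0): 3.845 t² − (−17.27) t − 20.8 = 0, so t = (−17.27 + √(17.27² + 2·7.69·20.8)) / 7.69 = (−17.27 + 24.86) / 7.69 = 0.9876 s.
At impact: v_y = v_y0 − g t = −24.86 m/s; vₓ = 26.59 m/s.
Angle below horizontal: arctan(|v_y|/vₓ) = arctan(24.86/26.59) = 43.08°.

43.1°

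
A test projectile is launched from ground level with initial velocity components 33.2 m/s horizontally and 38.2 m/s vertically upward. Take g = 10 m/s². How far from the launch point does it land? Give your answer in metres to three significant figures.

254 m

Flight time T = 2 v_y0 / g = 7.640 s.
Horizontal distance R = vₓ T = 33.20 × 7.640 = 253.6 m.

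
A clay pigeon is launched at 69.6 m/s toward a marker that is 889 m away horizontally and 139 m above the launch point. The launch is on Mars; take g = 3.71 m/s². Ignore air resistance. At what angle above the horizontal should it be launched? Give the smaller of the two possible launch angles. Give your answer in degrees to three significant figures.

Trajectory: y = x tanθ − g x² (1 + tan²θ)/(2v₀²). With x = 889, y = 139, v₀ = 69.6, g = 3.71:
302.6 tan²θ − 889 tanθ + (441.6) = 0.
tanθ = [889 ± √(889² − 4 × 302.6 × (441.6))] / (2 × 302.6) = (889 ± 505.7) / 605.3, giving tanθ = 0.6333 or 2.304.
θ = 32.35° or 66.54°; the smaller is 32.35°.

32.3°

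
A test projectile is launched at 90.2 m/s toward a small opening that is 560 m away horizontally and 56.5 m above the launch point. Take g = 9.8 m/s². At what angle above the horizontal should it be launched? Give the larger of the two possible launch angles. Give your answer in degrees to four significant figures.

Trajectory: y = x tanθ − g x² (1 + tan²θ)/(2v₀²). With x = 560, y = 56.5, v₀ = 90.2, g = 9.80:
188.9 tan²θ − 560 tanθ + (245.4) = 0.
tanθ = [560 ± √(560² − 4 × 188.9 × (245.4))] / (2 × 188.9) = (560 ± 358.1) / 377.7, giving tanθ = 0.5345 or 2.431.
θ = 28.13° or 67.64°; the larger is 67.64°.

67.64°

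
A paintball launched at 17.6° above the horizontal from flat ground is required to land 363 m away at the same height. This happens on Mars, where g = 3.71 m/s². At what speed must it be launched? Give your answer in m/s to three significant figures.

48.3 m/s

Level-ground range: R = v₀² sin(2θ)/g, so v₀ = √(gR / sin 2θ).
v₀ = √(3.71 × 363 / sin 35.20°) = √(1347 / 0.5764) = √2336.3 = 48.34 m/s.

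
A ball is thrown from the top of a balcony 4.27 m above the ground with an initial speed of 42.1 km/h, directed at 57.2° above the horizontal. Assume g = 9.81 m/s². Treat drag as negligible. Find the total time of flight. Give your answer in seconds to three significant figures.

Convert: 42.1 km/h = 42.1/3.6 = 11.69 m/s.
Components: vₓ = 11.69 cos 57.2° = 6.335 m/s, v_y0 = 11.69 sin 57.2° = 9.830 m/s.
Vertical motion (up positive, ground at y = 0): 4.905 t² − (9.830) t − 4.27 = 0, so t = (9.830 + √(9.830² + 2·9.81·4.27)) / 9.81 = (9.830 + 13.43) / 9.81 = 2.371 s.

2.37 s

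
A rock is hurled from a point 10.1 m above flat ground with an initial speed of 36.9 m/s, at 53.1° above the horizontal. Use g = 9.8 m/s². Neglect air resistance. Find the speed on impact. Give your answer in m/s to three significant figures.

Horizontal component vₓ = 36.90 cos 53.1° = 22.16 m/s; vertical v_y0 = 36.90 sin 53.1° = 29.51 m/s.
The projectile lands when y = 10.1 + (29.51) t − ½·9.80·t² = 0. Positive root: t = (29.51 + √(29.51² + 2·9.80·10.1)) / 9.80 = (29.51 + 32.69) / 9.80 = 6.347 s.
Vertical velocity at impact: v_y = v_y0 − g t = 29.51 − 9.80 × 6.347 = −32.69 m/s.
Speed: |v| = √(vₓ² + v_y²) = √(22.16² + 32.69²) = 39.49 m/s.

39.5 m/s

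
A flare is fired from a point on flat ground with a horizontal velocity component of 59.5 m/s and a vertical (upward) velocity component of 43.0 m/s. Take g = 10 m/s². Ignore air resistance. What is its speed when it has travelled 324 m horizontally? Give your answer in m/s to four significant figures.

60.59 m/s

Time to reach x = 324 m: t = x/vₓ = 324/59.50 = 5.445 s.
Vertical velocity there: v_y = v_y0 − g t = 43.00 − 10.0 × 5.445 = −11.45 m/s.
Speed: √(vₓ² + v_y²) = √(59.50² + 11.45²) = 60.59 m/s.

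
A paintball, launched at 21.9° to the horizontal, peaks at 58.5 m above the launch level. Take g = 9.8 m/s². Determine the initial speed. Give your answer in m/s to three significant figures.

At the peak v_y = 0, so v_y0 = √(2gH) = √(2 × 9.80 × 58.5) = 33.86 m/s.
v_y0 = v₀ sin θ ⇒ v₀ = 33.86 / sin 21.9° = 90.78 m/s.

90.8 m/s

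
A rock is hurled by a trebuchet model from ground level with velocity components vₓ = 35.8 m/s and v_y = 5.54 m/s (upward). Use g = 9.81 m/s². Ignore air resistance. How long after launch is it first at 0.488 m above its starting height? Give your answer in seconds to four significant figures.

0.09630 s

Height y(t) = 5.540 t − 4.905 t² = 0.488 gives 4.905 t² − 5.540 t + 0.488 = 0.
t = [5.540 ± √(5.540² − 2·9.81·0.488)] / 9.81 = (5.540 ± 4.595) / 9.81, so t = 0.09630 s or t = 1.033 s.
The first (ascending) time is 0.09630 s.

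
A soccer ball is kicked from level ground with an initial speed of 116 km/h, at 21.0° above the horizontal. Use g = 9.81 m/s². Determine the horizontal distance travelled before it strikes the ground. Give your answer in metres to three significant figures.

Convert: 116 km/h = 116/3.6 = 32.22 m/s.
vₓ = 32.22 cos 21.0° = 30.08 m/s; v_y0 = 32.22 sin 21.0° = 11.55 m/s.
Time aloft: T = 2 v_y0 / g = 2 × 11.55 / 9.81 = 2.354 s.
Horizontal distance R = vₓ T = 30.08 × 2.354 = 70.82 m.

70.8 m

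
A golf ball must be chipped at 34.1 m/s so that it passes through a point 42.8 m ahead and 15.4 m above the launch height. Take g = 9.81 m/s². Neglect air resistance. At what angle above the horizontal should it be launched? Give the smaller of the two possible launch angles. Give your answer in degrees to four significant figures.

31.25°

Trajectory: y = x tanθ − g x² (1 + tan²θ)/(2v₀²). With x = 42.8, y = 15.4, v₀ = 34.1, g = 9.81:
7.727 tan²θ − 42.8 tanθ + (23.13) = 0.
tanθ = [42.8 ± √(42.8² − 4 × 7.727 × (23.13))] / (2 × 7.727) = (42.8 ± 33.42) / 15.45, giving tanθ = 0.6068 or 4.932.
θ = 31.25° or 78.54°; the smaller is 31.25°.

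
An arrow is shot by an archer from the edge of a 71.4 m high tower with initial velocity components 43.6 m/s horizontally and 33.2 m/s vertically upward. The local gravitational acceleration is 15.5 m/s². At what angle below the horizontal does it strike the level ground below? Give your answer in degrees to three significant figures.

52.9°

The projectile lands when y = 71.4 + (33.20) t − ½·15.5·t² = 0. Positive root: t = (33.20 + √(33.20² + 2·15.5·71.4)) / 15.5 = (33.20 + 57.58) / 15.5 = 5.857 s.
At impact: v_y = v_y0 − g t = −57.58 m/s; vₓ = 43.60 m/s.
Angle below horizontal: arctan(|v_y|/vₓ) = arctan(57.58/43.60) = 52.87°.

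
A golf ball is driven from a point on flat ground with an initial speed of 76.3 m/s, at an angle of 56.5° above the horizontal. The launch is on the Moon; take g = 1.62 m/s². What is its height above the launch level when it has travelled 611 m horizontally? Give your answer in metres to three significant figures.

753 m

Components: vₓ = 76.30 cos 56.5° = 42.11 m/s, v_y0 = 76.30 sin 56.5° = 63.63 m/s.
At x = 611 m, t = x/vₓ = 611/42.11 = 14.51 s.
Height: y = v_y0 t − ½ g t² = 63.63 × 14.51 − 0.8100 × 14.51² = 923.1 − 170.5 = 752.6 m.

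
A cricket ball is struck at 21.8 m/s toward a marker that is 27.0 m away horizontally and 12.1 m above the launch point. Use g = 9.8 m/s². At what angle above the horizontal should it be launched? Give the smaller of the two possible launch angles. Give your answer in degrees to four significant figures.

Trajectory: y = x tanθ − g x² (1 + tan²θ)/(2v₀²). With x = 27.0, y = 12.1, v₀ = 21.8, g = 9.80:
7.516 tan²θ − 27.0 tanθ + (19.62) = 0.
tanθ = [27.0 ± √(27.0² − 4 × 7.516 × (19.62))] / (2 × 7.516) = (27.0 ± 11.80) / 15.03, giving tanθ = 1.011 or 2.581.
θ = 45.32° or 68.82°; the smaller is 45.32°.

45.32°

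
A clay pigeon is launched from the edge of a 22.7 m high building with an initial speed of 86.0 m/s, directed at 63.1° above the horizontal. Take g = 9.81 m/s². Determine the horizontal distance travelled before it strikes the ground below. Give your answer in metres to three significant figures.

620 m

Horizontal component vₓ = 86.00 cos 63.1° = 38.91 m/s; vertical v_y0 = 86.00 sin 63.1° = 76.69 m/s.
Vertical motion (up positive, ground at y = 0): 4.905 t² − (76.69) t − 22.7 = 0, so t = (76.69 + √(76.69² + 2·9.81·22.7)) / 9.81 = (76.69 + 79.55) / 9.81 = 15.93 s.
Horizontal distance: R = vₓ t = 38.91 × 15.93 = 619.7 m.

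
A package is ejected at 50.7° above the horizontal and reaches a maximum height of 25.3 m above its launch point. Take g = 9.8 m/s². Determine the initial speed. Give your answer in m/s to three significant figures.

28.8 m/s

At the peak v_y = 0, so v_y0 = √(2gH) = √(2 × 9.80 × 25.3) = 22.27 m/s.
v_y0 = v₀ sin θ ⇒ v₀ = 22.27 / sin 50.7° = 28.78 m/s.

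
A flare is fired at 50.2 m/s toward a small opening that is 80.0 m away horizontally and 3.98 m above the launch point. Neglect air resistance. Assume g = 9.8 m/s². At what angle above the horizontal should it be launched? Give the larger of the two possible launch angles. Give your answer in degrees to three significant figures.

80.9°

Trajectory: y = x tanθ − g x² (1 + tan²θ)/(2v₀²). With x = 80.0, y = 3.98, v₀ = 50.2, g = 9.80:
12.44 tan²θ − 80.0 tanθ + (16.42) = 0.
tanθ = [80.0 ± √(80.0² − 4 × 12.44 × (16.42))] / (2 × 12.44) = (80.0 ± 74.72) / 24.89, giving tanθ = 0.2123 or 6.216.
θ = 11.99° or 80.86°; the larger is 80.86°.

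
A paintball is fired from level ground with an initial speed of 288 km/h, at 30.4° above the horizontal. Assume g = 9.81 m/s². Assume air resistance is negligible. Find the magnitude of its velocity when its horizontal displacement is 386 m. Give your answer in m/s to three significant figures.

Convert: 288 km/h = 288/3.6 = 80.00 m/s.
vₓ = 80.00 cos 30.4° = 69.00 m/s; v_y0 = 80.00 sin 30.4° = 40.48 m/s.
At x = 386 m, t = x/vₓ = 386/69.00 = 5.594 s.
Vertical velocity there: v_y = v_y0 − g t = 40.48 − 9.81 × 5.594 = −14.40 m/s.
Speed: √(vₓ² + v_y²) = √(69.00² + 14.40²) = 70.49 m/s.

70.5 m/s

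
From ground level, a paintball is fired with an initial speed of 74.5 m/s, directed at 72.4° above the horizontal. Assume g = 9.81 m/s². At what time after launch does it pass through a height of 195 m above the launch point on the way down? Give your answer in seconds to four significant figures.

Components: vₓ = 74.50 cos 72.4° = 22.53 m/s, v_y0 = 74.50 sin 72.4° = 71.01 m/s.
Height y(t) = 71.01 t − 4.905 t² = 195 gives 4.905 t² − 71.01 t + 195 = 0.
t = [71.01 ± √(71.01² − 2·9.81·195)] / 9.81 = (71.01 ± 34.88) / 9.81, so t = 3.683 s or t = 10.79 s.
The descending-branch root is 10.79 s.

10.79 s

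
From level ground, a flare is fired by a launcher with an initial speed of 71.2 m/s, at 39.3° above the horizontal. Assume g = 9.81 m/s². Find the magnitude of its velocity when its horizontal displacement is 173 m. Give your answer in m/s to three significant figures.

56.9 m/s

Components: vₓ = 71.20 cos 39.3° = 55.10 m/s, v_y0 = 71.20 sin 39.3° = 45.10 m/s.
At x = 173 m, t = x/vₓ = 173/55.10 = 3.140 s.
Vertical velocity there: v_y = v_y0 − g t = 45.10 − 9.81 × 3.140 = 14.29 m/s.
Speed: √(vₓ² + v_y²) = √(55.10² + 14.29²) = 56.92 m/s.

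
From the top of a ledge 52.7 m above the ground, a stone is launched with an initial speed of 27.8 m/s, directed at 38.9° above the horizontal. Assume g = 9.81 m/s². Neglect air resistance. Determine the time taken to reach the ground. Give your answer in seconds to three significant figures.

Components: vₓ = 27.80 cos 38.9° = 21.64 m/s, v_y0 = 27.80 sin 38.9° = 17.46 m/s.
Vertical motion (up positive, ground at y = 0): 4.905 t² − (17.46) t − 52.7 = 0, so t = (17.46 + √(17.46² + 2·9.81·52.7)) / 9.81 = (17.46 + 36.59) / 9.81 = 5.509 s.

5.51 s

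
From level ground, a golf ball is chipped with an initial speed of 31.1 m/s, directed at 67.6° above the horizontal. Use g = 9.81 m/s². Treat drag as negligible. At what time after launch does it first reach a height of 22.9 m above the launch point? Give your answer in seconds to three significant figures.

Components: vₓ = 31.10 cos 67.6° = 11.85 m/s, v_y0 = 31.10 sin 67.6° = 28.75 m/s.
Set y = v_y0 t − ½ g t² = 22.9: 4.905 t² − 28.75 t + 22.9 = 0.
Quadratic formula: t = (28.75 ± √377.46) / 9.81 = (28.75 ± 19.43) / 9.81 → t = 0.9506 s or 4.911 s.
The first (ascending) time is 0.9506 s.

0.951 s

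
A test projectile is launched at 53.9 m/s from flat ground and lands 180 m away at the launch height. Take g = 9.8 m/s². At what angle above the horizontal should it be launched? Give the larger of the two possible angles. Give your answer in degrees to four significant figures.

Level-ground range R = v₀² sin(2θ)/g ⇒ sin(2θ) = gR/v₀² = 9.80 × 180 / 53.9² = 0.6072.
2θ = 37.39° or 180° − 37.39° = 142.6°, so θ = 18.69° or 71.31°.
The larger angle is 71.31°.

71.31°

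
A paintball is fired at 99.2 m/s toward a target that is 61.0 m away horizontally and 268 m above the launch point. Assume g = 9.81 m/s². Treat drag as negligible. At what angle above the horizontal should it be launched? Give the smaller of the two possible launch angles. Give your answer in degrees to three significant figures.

Trajectory: y = x tanθ − g x² (1 + tan²θ)/(2v₀²). With x = 61.0, y = 268, v₀ = 99.2, g = 9.81:
1.855 tan²θ − 61.0 tanθ + (269.9) = 0.
tanθ = [61.0 ± √(61.0² − 4 × 1.855 × (269.9))] / (2 × 1.855) = (61.0 ± 41.46) / 3.709, giving tanθ = 5.267 or 27.62.
θ = 79.25° or 87.93°; the smaller is 79.25°.

79.3°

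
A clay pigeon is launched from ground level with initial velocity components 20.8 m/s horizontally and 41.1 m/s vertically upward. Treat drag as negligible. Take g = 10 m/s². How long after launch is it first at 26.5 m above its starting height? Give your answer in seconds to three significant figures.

0.705 s

Set y = v_y0 t − ½ g t² = 26.5: 5.000 t² − 41.10 t + 26.5 = 0.
t = [41.10 ± √(41.10² − 2·10.0·26.5)] / 10.0 = (41.10 ± 34.05) / 10.0, so t = 0.7053 s or t = 7.515 s.
The first (ascending) time is 0.7053 s.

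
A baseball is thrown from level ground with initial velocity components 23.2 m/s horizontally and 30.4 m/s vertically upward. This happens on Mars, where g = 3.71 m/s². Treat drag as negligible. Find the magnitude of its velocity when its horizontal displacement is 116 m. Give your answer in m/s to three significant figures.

26.1 m/s

x = vₓ t ⇒ t = 116/23.20 = 5.000 s.
Vertical velocity there: v_y = v_y0 − g t = 30.40 − 3.71 × 5.000 = 11.85 m/s.
Speed: √(vₓ² + v_y²) = √(23.20² + 11.85²) = 26.05 m/s.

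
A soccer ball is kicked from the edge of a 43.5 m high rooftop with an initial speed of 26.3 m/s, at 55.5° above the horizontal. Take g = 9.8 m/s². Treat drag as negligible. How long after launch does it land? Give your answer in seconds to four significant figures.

5.922 s

vₓ = 26.30 cos 55.5° = 14.90 m/s; v_y0 = 26.30 sin 55.5° = 21.67 m/s.
With up positive and y = 0 at the ground: y(t) = 43.5 + (21.67) t − 4.900 t². Setting y = 0 and taking the positive root: t = [21.67 + √(21.67² + 2·9.80·43.5)] / 9.80 = (21.67 + 36.36) / 9.80 = 5.922 s.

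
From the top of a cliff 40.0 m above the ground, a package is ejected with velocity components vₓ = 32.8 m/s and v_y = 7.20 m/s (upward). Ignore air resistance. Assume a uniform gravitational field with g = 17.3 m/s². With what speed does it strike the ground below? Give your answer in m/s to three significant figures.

The projectile lands when y = 40.0 + (7.200) t − ½·17.3·t² = 0. Positive root: t = (7.200 + √(7.200² + 2·17.3·40.0)) / 17.3 = (7.200 + 37.89) / 17.3 = 2.607 s.
Vertical velocity at impact: v_y = v_y0 − g t = 7.200 − 17.3 × 2.607 = −37.89 m/s.
Speed: |v| = √(vₓ² + v_y²) = √(32.80² + 37.89²) = 50.12 m/s.

50.1 m/s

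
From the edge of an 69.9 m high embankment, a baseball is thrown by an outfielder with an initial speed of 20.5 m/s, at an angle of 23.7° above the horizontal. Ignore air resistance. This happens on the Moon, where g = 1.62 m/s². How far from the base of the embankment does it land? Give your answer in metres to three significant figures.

294 m

vₓ = 20.50 cos 23.7° = 18.77 m/s; v_y0 = 20.50 sin 23.7° = 8.240 m/s.
Vertical motion (up positive, ground at y = 0): 0.8100 t² − (8.240) t − 69.9 = 0, so t = (8.240 + √(8.240² + 2·1.62·69.9)) / 1.62 = (8.240 + 17.16) / 1.62 = 15.68 s.
Horizontal distance: R = vₓ t = 18.77 × 15.68 = 294.3 m.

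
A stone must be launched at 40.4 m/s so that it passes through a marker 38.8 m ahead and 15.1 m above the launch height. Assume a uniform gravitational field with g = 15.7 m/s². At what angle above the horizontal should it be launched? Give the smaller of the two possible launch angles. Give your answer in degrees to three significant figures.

Trajectory: y = x tanθ − g x² (1 + tan²θ)/(2v₀²). With x = 38.8, y = 15.1, v₀ = 40.4, g = 15.7:
7.241 tan²θ − 38.8 tanθ + (22.34) = 0.
tanθ = [38.8 ± √(38.8² − 4 × 7.241 × (22.34))] / (2 × 7.241) = (38.8 ± 29.30) / 14.48, giving tanθ = 0.6561 or 4.703.
θ = 33.27° or 77.99°; the smaller is 33.27°.

33.3°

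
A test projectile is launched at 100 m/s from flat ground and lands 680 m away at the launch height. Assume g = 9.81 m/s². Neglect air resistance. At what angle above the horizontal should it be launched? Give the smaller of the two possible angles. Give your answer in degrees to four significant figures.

Level-ground range R = v₀² sin(2θ)/g ⇒ sin(2θ) = gR/v₀² = 9.81 × 680 / 100² = 0.6671.
2θ = 41.84° or 180° − 41.84° = 138.2°, so θ = 20.92° or 69.08°.
The smaller angle is 20.92°.

20.92°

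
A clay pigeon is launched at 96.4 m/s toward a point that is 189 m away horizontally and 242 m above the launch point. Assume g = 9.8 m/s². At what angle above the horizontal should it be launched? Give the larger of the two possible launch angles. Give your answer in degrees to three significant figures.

Trajectory: y = x tanθ − g x² (1 + tan²θ)/(2v₀²). With x = 189, y = 242, v₀ = 96.4, g = 9.80:
18.83 tan²θ − 189 tanθ + (260.8) = 0.
tanθ = [189 ± √(189² − 4 × 18.83 × (260.8))] / (2 × 18.83) = (189 ± 126.8) / 37.67, giving tanθ = 1.652 or 8.382.
θ = 58.81° or 83.20°; the larger is 83.20°.

83.2°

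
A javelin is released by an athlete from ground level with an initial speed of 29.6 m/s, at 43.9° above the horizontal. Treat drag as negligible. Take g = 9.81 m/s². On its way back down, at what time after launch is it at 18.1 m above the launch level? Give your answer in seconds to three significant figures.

2.92 s

Components: vₓ = 29.60 cos 43.9° = 21.33 m/s, v_y0 = 29.60 sin 43.9° = 20.52 m/s.
Require v_y0 t − ½ g t² = 18.1, i.e. 4.905 t² − 20.52 t + 18.1 = 0.
t = [20.52 ± √(20.52² − 2·9.81·18.1)] / 9.81 = (20.52 ± 8.133) / 9.81, so t = 1.263 s or t = 2.921 s.
The descending-branch root is 2.921 s.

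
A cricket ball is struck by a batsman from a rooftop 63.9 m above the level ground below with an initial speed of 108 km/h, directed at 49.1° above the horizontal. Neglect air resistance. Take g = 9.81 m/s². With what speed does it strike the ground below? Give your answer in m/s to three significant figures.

Convert: 108 km/h = 108/3.6 = 30.00 m/s.
vₓ = 30.00 cos 49.1° = 19.64 m/s; v_y0 = 30.00 sin 49.1° = 22.68 m/s.
The projectile lands when y = 63.9 + (22.68) t − ½·9.81·t² = 0. Positive root: t = (22.68 + √(22.68² + 2·9.81·63.9)) / 9.81 = (22.68 + 42.05) / 9.81 = 6.598 s.
Vertical velocity at impact: v_y = v_y0 − g t = 22.68 − 9.81 × 6.598 = −42.05 m/s.
Speed: |v| = √(vₓ² + v_y²) = √(19.64² + 42.05²) = 46.41 m/s.

46.4 m/s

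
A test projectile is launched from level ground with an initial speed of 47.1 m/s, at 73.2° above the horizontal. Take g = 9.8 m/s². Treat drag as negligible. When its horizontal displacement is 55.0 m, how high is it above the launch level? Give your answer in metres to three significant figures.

Components: vₓ = 47.10 cos 73.2° = 13.61 m/s, v_y0 = 47.10 sin 73.2° = 45.09 m/s.
x = vₓ t ⇒ t = 55.0/13.61 = 4.040 s.
Height: y = v_y0 t − ½ g t² = 45.09 × 4.040 − 4.900 × 4.040² = 182.2 − 79.98 = 102.2 m.

102 m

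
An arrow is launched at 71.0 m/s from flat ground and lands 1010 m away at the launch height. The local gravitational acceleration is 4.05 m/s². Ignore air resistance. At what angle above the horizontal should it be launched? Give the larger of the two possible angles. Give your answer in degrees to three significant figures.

From R = (v₀²/g) sin 2θ: sin 2θ = 4.05 × 1010 / 5041.0 = 0.8114.
2θ = 54.24° or 180° − 54.24° = 125.8°, so θ = 27.12° or 62.88°.
The larger angle is 62.88°.

62.9°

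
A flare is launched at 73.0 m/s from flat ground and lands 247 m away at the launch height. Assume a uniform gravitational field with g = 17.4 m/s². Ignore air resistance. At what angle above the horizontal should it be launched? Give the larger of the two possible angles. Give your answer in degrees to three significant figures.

63.1°

Level-ground range R = v₀² sin(2θ)/g ⇒ sin(2θ) = gR/v₀² = 17.4 × 247 / 73.0² = 0.8065.
2θ = 53.75° or 180° − 53.75° = 126.2°, so θ = 26.88° or 63.12°.
The larger angle is 63.12°.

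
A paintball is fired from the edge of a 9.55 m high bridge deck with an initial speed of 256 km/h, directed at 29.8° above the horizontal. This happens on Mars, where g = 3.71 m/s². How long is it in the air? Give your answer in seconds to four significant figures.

Convert: 256 km/h = 256/3.6 = 71.11 m/s.
Components: vₓ = 71.11 cos 29.8° = 61.71 m/s, v_y0 = 71.11 sin 29.8° = 35.34 m/s.
The projectile lands when y = 9.55 + (35.34) t − ½·3.71·t² = 0. Positive root: t = (35.34 + √(35.34² + 2·3.71·9.55)) / 3.71 = (35.34 + 36.33) / 3.71 = 19.32 s.

19.32 s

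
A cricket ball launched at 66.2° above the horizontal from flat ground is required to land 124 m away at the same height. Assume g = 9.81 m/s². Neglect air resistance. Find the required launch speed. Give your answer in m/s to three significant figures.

Level-ground range: R = v₀² sin(2θ)/g, so v₀ = √(gR / sin 2θ).
v₀ = √(9.81 × 124 / sin 132.4°) = √(1216 / 0.7385) = √1647.3 = 40.59 m/s.

40.6 m/s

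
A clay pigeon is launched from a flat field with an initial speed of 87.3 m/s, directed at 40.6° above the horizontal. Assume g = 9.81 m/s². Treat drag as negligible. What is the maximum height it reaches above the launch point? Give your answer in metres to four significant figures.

164.5 m

vₓ = 87.30 cos 40.6° = 66.28 m/s; v_y0 = 87.30 sin 40.6° = 56.81 m/s.
At the apex v_y = 0, so H = v_y0²/(2g) = 56.81²/19.62 = 164.5 m.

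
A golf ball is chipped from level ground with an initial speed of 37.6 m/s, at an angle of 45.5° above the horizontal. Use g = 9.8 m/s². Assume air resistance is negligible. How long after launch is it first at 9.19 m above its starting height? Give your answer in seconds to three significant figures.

Resolve: vₓ = 37.60 cos 45.5° = 26.35 m/s and v_y0 = 37.60 sin 45.5° = 26.82 m/s.
Require v_y0 t − ½ g t² = 9.19, i.e. 4.900 t² − 26.82 t + 9.19 = 0.
t = [26.82 ± √(26.82² − 2·9.80·9.19)] / 9.80 = (26.82 ± 23.22) / 9.80, so t = 0.3673 s or t = 5.106 s.
The first (ascending) time is 0.3673 s.

0.367 s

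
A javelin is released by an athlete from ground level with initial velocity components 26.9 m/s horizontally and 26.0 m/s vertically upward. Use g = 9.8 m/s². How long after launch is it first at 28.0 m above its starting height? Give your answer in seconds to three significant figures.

1.50 s

Height y(t) = 26.00 t − 4.900 t² = 28.0 gives 4.900 t² − 26.00 t + 28.0 = 0.
t = [26.00 ± √(26.00² − 2·9.80·28.0)] / 9.80 = (26.00 ± 11.28) / 9.80, so t = 1.502 s or t = 3.804 s.
The first (ascending) time is 1.502 s.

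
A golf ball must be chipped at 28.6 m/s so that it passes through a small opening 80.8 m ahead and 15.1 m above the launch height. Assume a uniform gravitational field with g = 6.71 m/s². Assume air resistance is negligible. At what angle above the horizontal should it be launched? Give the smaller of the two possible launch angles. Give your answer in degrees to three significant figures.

33.6°

Trajectory: y = x tanθ − g x² (1 + tan²θ)/(2v₀²). With x = 80.8, y = 15.1, v₀ = 28.6, g = 6.71:
26.78 tan²θ − 80.8 tanθ + (41.88) = 0.
tanθ = [80.8 ± √(80.8² − 4 × 26.78 × (41.88))] / (2 × 26.78) = (80.8 ± 45.20) / 53.56, giving tanθ = 0.6647 or 2.353.
θ = 33.61° or 66.97°; the smaller is 33.61°.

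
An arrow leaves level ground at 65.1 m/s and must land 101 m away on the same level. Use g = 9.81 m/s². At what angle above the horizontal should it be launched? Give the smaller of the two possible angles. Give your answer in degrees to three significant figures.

From R = (v₀²/g) sin 2θ: sin 2θ = 9.81 × 101 / 4238.0 = 0.2338.
2θ = 13.52° or 180° − 13.52° = 166.5°, so θ = 6.760° or 83.24°.
The smaller angle is 6.760°.

6.76°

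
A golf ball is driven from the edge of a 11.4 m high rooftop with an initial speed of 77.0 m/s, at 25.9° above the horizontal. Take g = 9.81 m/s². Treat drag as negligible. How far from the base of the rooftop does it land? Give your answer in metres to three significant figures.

vₓ = 77.00 cos 25.9° = 69.27 m/s; v_y0 = 77.00 sin 25.9° = 33.63 m/s.
The projectile lands when y = 11.4 + (33.63) t − ½·9.81·t² = 0. Positive root: t = (33.63 + √(33.63² + 2·9.81·11.4)) / 9.81 = (33.63 + 36.81) / 9.81 = 7.181 s.
Horizontal distance: R = vₓ t = 69.27 × 7.181 = 497.4 m.

497 m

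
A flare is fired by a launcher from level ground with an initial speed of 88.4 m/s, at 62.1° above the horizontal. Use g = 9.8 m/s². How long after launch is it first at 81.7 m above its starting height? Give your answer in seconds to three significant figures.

1.13 s

Resolve: vₓ = 88.40 cos 62.1° = 41.36 m/s and v_y0 = 88.40 sin 62.1° = 78.12 m/s.
Set y = v_y0 t − ½ g t² = 81.7: 4.900 t² − 78.12 t + 81.7 = 0.
t = [78.12 ± √(78.12² − 2·9.80·81.7)] / 9.80 = (78.12 ± 67.10) / 9.80, so t = 1.125 s or t = 14.82 s.
The first (ascending) time is 1.125 s.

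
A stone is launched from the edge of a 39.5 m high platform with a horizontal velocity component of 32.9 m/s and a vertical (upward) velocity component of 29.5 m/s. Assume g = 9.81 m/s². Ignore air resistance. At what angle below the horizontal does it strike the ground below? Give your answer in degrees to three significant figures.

51.0°

The projectile lands when y = 39.5 + (29.50) t − ½·9.81·t² = 0. Positive root: t = (29.50 + √(29.50² + 2·9.81·39.5)) / 9.81 = (29.50 + 40.56) / 9.81 = 7.142 s.
At impact: v_y = v_y0 − g t = −40.56 m/s; vₓ = 32.90 m/s.
Angle below horizontal: arctan(|v_y|/vₓ) = arctan(40.56/32.90) = 50.95°.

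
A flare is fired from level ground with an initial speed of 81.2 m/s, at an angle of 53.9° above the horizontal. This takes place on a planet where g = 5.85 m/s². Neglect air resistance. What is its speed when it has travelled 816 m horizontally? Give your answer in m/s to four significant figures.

Resolve: vₓ = 81.20 cos 53.9° = 47.84 m/s and v_y0 = 81.20 sin 53.9° = 65.61 m/s.
At x = 816 m, t = x/vₓ = 816/47.84 = 17.06 s.
Vertical velocity there: v_y = v_y0 − g t = 65.61 − 5.85 × 17.06 = −34.17 m/s.
Speed: √(vₓ² + v_y²) = √(47.84² + 34.17²) = 58.79 m/s.

58.79 m/s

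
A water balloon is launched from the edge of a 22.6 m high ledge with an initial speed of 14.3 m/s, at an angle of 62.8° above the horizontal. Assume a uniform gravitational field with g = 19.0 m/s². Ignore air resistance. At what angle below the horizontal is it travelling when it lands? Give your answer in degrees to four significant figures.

78.44°

Horizontal component vₓ = 14.30 cos 62.8° = 6.537 m/s; vertical v_y0 = 14.30 sin 62.8° = 12.72 m/s.
Vertical motion (up positive, ground at y = 0): 9.500 t² − (12.72) t − 22.6 = 0, so t = (12.72 + √(12.72² + 2·19.0·22.6)) / 19.0 = (12.72 + 31.95) / 19.0 = 2.351 s.
At impact: v_y = v_y0 − g t = −31.95 m/s; vₓ = 6.537 m/s.
Angle below horizontal: arctan(|v_y|/vₓ) = arctan(31.95/6.537) = 78.44°.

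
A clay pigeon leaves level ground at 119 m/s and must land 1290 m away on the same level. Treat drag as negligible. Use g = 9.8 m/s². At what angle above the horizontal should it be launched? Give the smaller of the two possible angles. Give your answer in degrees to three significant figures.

Level-ground range R = v₀² sin(2θ)/g ⇒ sin(2θ) = gR/v₀² = 9.80 × 1290 / 119² = 0.8927.
2θ = 63.22° or 180° − 63.22° = 116.8°, so θ = 31.61° or 58.39°.
The smaller angle is 31.61°.

31.6°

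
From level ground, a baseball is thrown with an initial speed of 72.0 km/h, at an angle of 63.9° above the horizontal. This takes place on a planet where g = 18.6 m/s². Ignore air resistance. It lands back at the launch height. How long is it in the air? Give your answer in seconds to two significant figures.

Convert: 72.0 km/h = 72.0/3.6 = 20.00 m/s.
Resolve: vₓ = 20.00 cos 63.9° = 8.799 m/s and v_y0 = 20.00 sin 63.9° = 17.96 m/s.
Landing at launch height ⇒ T = 2 v_y0 / g = 2 × 17.96 / 18.6 = 1.931 s.

1.9 s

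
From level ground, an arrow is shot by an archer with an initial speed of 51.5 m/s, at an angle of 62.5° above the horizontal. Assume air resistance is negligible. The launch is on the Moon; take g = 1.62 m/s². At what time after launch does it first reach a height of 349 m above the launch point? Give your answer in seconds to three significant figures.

9.11 s

Horizontal component vₓ = 51.50 cos 62.5° = 23.78 m/s; vertical v_y0 = 51.50 sin 62.5° = 45.68 m/s.
Height y(t) = 45.68 t − 0.8100 t² = 349 gives 0.8100 t² − 45.68 t + 349 = 0.
Quadratic formula: t = (45.68 ± √956.00) / 1.62 = (45.68 ± 30.92) / 1.62 → t = 9.112 s or 47.28 s.
The first (ascending) time is 9.112 s.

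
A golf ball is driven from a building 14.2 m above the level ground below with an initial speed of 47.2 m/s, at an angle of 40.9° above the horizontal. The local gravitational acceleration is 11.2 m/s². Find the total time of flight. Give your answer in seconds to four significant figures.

5.945 s

Horizontal component vₓ = 47.20 cos 40.9° = 35.68 m/s; vertical v_y0 = 47.20 sin 40.9° = 30.90 m/s.
With up positive and y = 0 at the ground: y(t) = 14.2 + (30.90) t − 5.600 t². Setting y = 0 and taking the positive root: t = [30.90 + √(30.90² + 2·11.2·14.2)] / 11.2 = (30.90 + 35.68) / 11.2 = 5.945 s.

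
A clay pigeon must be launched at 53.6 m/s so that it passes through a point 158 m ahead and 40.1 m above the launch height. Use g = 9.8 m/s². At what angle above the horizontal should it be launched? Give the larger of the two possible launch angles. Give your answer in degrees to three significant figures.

Trajectory: y = x tanθ − g x² (1 + tan²θ)/(2v₀²). With x = 158, y = 40.1, v₀ = 53.6, g = 9.80:
42.58 tan²θ − 158 tanθ + (82.68) = 0.
tanθ = [158 ± √(158² − 4 × 42.58 × (82.68))] / (2 × 42.58) = (158 ± 104.3) / 85.16, giving tanθ = 0.6304 or 3.081.
θ = 32.23° or 72.02°; the larger is 72.02°.

72.0°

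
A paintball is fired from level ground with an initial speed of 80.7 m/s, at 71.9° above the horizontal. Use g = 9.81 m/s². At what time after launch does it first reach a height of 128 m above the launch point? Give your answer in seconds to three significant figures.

1.90 s

Horizontal component vₓ = 80.70 cos 71.9° = 25.07 m/s; vertical v_y0 = 80.70 sin 71.9° = 76.71 m/s.
Require v_y0 t − ½ g t² = 128, i.e. 4.905 t² − 76.71 t + 128 = 0.
t = [76.71 ± √(76.71² − 2·9.81·128)] / 9.81 = (76.71 ± 58.07) / 9.81, so t = 1.899 s or t = 13.74 s.
The first (ascending) time is 1.899 s.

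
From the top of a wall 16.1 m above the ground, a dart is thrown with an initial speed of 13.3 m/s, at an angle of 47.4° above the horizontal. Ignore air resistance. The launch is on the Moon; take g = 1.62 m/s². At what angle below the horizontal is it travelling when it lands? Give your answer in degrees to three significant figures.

53.5°

vₓ = 13.30 cos 47.4° = 9.002 m/s; v_y0 = 13.30 sin 47.4° = 9.790 m/s.
With up positive and y = 0 at the ground: y(t) = 16.1 + (9.790) t − 0.8100 t². Setting y = 0 and taking the positive root: t = [9.790 + √(9.790² + 2·1.62·16.1)] / 1.62 = (9.790 + 12.17) / 1.62 = 13.55 s.
At impact: v_y = v_y0 − g t = −12.17 m/s; vₓ = 9.002 m/s.
Angle below horizontal: arctan(|v_y|/vₓ) = arctan(12.17/9.002) = 53.50°.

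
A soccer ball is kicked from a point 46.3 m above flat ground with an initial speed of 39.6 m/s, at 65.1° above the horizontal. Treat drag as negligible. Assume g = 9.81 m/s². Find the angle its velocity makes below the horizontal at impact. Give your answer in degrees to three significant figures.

70.4°

Resolve: vₓ = 39.60 cos 65.1° = 16.67 m/s and v_y0 = 39.60 sin 65.1° = 35.92 m/s.
Vertical motion (up positive, ground at y = 0): 4.905 t² − (35.92) t − 46.3 = 0, so t = (35.92 + √(35.92² + 2·9.81·46.3)) / 9.81 = (35.92 + 46.89) / 9.81 = 8.441 s.
At impact: v_y = v_y0 − g t = −46.89 m/s; vₓ = 16.67 m/s.
Angle below horizontal: arctan(|v_y|/vₓ) = arctan(46.89/16.67) = 70.43°.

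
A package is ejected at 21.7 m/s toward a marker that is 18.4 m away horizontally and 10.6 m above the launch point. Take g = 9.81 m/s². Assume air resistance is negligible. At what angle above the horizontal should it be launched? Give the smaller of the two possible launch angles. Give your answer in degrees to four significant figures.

Trajectory: y = x tanθ − g x² (1 + tan²θ)/(2v₀²). With x = 18.4, y = 10.6, v₀ = 21.7, g = 9.81:
3.527 tan²θ − 18.4 tanθ + (14.13) = 0.
tanθ = [18.4 ± √(18.4² − 4 × 3.527 × (14.13))] / (2 × 3.527) = (18.4 ± 11.80) / 7.053, giving tanθ = 0.9355 or 4.282.
θ = 43.09° or 76.86°; the smaller is 43.09°.

43.09°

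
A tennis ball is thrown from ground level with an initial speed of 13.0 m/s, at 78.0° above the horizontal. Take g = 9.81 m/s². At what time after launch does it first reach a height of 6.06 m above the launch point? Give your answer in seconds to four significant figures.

Components: vₓ = 13.00 cos 78.0° = 2.703 m/s, v_y0 = 13.00 sin 78.0° = 12.72 m/s.
Require v_y0 t − ½ g t² = 6.06, i.e. 4.905 t² − 12.72 t + 6.06 = 0.
Quadratic formula: t = (12.72 ± √42.797) / 9.81 = (12.72 ± 6.542) / 9.81 → t = 0.6294 s or 1.963 s.
The first (ascending) time is 0.6294 s.

0.6294 s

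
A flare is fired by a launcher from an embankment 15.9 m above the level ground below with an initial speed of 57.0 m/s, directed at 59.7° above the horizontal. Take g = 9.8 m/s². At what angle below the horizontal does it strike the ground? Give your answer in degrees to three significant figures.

61.2°

Resolve: vₓ = 57.00 cos 59.7° = 28.76 m/s and v_y0 = 57.00 sin 59.7° = 49.21 m/s.
Vertical motion (up positive, ground at y = 0): 4.900 t² − (49.21) t − 15.9 = 0, so t = (49.21 + √(49.21² + 2·9.80·15.9)) / 9.80 = (49.21 + 52.28) / 9.80 = 10.36 s.
At impact: v_y = v_y0 − g t = −52.28 m/s; vₓ = 28.76 m/s.
Angle below horizontal: arctan(|v_y|/vₓ) = arctan(52.28/28.76) = 61.19°.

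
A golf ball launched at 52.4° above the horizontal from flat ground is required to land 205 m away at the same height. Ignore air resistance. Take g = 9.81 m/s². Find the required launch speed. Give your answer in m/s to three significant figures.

Level-ground range: R = v₀² sin(2θ)/g, so v₀ = √(gR / sin 2θ).
v₀ = √(9.81 × 205 / sin 104.8°) = √(2011 / 0.9668) = √2080.1 = 45.61 m/s.

45.6 m/s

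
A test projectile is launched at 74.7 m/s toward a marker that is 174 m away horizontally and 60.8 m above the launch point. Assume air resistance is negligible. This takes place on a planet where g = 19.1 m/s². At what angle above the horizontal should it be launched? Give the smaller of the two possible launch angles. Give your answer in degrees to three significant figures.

Trajectory: y = x tanθ − g x² (1 + tan²θ)/(2v₀²). With x = 174, y = 60.8, v₀ = 74.7, g = 19.1:
51.82 tan²θ − 174 tanθ + (112.6) = 0.
tanθ = [174 ± √(174² − 4 × 51.82 × (112.6))] / (2 × 51.82) = (174 ± 83.28) / 103.6, giving tanθ = 0.8754 or 2.483.
θ = 41.20° or 68.06°; the smaller is 41.20°.

41.2°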